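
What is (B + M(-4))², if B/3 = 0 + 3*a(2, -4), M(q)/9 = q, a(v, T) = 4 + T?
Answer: 1296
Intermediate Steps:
M(q) = 9*q
B = 0 (B = 3*(0 + 3*(4 - 4)) = 3*(0 + 3*0) = 3*(0 + 0) = 3*0 = 0)
(B + M(-4))² = (0 + 9*(-4))² = (0 - 36)² = (-36)² = 1296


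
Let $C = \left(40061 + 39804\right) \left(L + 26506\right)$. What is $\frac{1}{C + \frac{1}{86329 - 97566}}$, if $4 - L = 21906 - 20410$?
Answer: $\frac{11237}{22448639327069} \approx 5.0056 \cdot 10^{-10}$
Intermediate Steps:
$L = -1492$ ($L = 4 - \left(21906 - 20410\right) = 4 - 1496 = -1492$)
$C = 1997743110$ ($C = \left(40061 + 39804\right) \left(-1492 + 26506\right) = 79865 \cdot 25014 = 1997743110$)
$\frac{1}{C + \frac{1}{86329 - 97566}} = \frac{1}{1997743110 + \frac{1}{86329 - 97566}} = \frac{1}{1997743110 + \frac{1}{-11237}} = \frac{1}{1997743110 - \frac{1}{11237}} = \frac{1}{\frac{22448639327069}{11237}} = \frac{11237}{22448639327069}$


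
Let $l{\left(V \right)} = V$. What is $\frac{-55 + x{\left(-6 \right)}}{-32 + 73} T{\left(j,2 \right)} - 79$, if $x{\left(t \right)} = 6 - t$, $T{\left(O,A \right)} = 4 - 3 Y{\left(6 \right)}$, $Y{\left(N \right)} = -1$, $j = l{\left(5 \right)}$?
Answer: $- \frac{3540}{41} \approx -86.341$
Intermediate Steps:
$j = 5$
$T{\left(O,A \right)} = 7$ ($T{\left(O,A \right)} = 4 - -3 = 4 + 3 = 7$)
$\frac{-55 + x{\left(-6 \right)}}{-32 + 73} T{\left(j,2 \right)} - 79 = \frac{-55 + \left(6 - -6\right)}{-32 + 73} \cdot 7 - 79 = \frac{-55 + \left(6 + 6\right)}{41} \cdot 7 - 79 = \left(-55 + 12\right) \frac{1}{41} \cdot 7 - 79 = \left(-43\right) \frac{1}{41} \cdot 7 - 79 = \left(- \frac{43}{41}\right) 7 - 79 = - \frac{301}{41} - 79 = - \frac{3540}{41}$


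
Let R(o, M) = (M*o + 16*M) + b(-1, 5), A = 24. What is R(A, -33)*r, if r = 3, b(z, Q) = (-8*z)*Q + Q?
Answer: -3825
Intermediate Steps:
b(z, Q) = Q - 8*Q*z (b(z, Q) = -8*Q*z + Q = Q - 8*Q*z)
R(o, M) = 45 + 16*M + M*o (R(o, M) = (M*o + 16*M) + 5*(1 - 8*(-1)) = (16*M + M*o) + 5*(1 + 8) = (16*M + M*o) + 5*9 = (16*M + M*o) + 45 = 45 + 16*M + M*o)
R(A, -33)*r = (45 + 16*(-33) - 33*24)*3 = (45 - 528 - 792)*3 = -1275*3 = -3825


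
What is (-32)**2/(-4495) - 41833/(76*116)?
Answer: -6795411/1366480 ≈ -4.9729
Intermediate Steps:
(-32)**2/(-4495) - 41833/(76*116) = 1024*(-1/4495) - 41833/8816 = -1024/4495 - 41833*1/8816 = -1024/4495 - 41833/8816 = -6795411/1366480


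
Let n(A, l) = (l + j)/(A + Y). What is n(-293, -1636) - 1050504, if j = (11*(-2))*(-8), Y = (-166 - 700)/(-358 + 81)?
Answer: -16869962852/16059 ≈ -1.0505e+6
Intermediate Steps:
Y = 866/277 (Y = -866/(-277) = -866*(-1/277) = 866/277 ≈ 3.1264)
j = 176 (j = -22*(-8) = 176)
n(A, l) = (176 + l)/(866/277 + A) (n(A, l) = (l + 176)/(A + 866/277) = (176 + l)/(866/277 + A))
n(-293, -1636) - 1050504 = 277*(176 - 1636)/(866 + 277*(-293)) - 1050504 = 277*(-1460)/(866 - 81161) - 1050504 = 277*(-1460)/(-80295) - 1050504 = 277*(-1/80295)*(-1460) - 1050504 = 80884/16059 - 1050504 = -16869962852/16059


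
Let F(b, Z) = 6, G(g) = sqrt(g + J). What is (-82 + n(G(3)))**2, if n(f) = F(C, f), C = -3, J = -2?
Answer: 5776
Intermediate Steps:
G(g) = sqrt(-2 + g) (G(g) = sqrt(g - 2) = sqrt(-2 + g))
n(f) = 6
(-82 + n(G(3)))**2 = (-82 + 6)**2 = (-76)**2 = 5776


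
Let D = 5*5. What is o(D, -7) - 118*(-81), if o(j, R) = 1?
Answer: 9559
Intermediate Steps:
D = 25
o(D, -7) - 118*(-81) = 1 - 118*(-81) = 1 + 9558 = 9559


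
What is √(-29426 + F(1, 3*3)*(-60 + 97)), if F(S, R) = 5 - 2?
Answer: I*√29315 ≈ 171.22*I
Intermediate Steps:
F(S, R) = 3
√(-29426 + F(1, 3*3)*(-60 + 97)) = √(-29426 + 3*(-60 + 97)) = √(-29426 + 3*37) = √(-29426 + 111) = √(-29315) = I*√29315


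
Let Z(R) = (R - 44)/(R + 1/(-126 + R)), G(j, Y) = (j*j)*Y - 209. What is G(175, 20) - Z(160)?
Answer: 3331471387/5441 ≈ 6.1229e+5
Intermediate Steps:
G(j, Y) = -209 + Y*j² (G(j, Y) = j²*Y - 209 = Y*j² - 209 = -209 + Y*j²)
Z(R) = (-44 + R)/(R + 1/(-126 + R))
G(175, 20) - Z(160) = (-209 + 20*175²) - (5544 + 160² - 170*160)/(1 + 160² - 126*160) = (-209 + 20*30625) - (5544 + 25600 - 27200)/(1 + 25600 - 20160) = (-209 + 612500) - 3944/5441 = 612291 - 3944/5441 = 3331471387/5441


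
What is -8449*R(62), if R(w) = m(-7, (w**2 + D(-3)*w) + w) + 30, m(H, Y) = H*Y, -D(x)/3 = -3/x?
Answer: 219758490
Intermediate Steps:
D(x) = 9/x (D(x) = -(-9)/x = 9/x)
R(w) = 30 - 7*w**2 + 14*w (R(w) = -7*((w**2 + (9/(-3))*w) + w) + 30 = -7*((w**2 + (9*(-1/3))*w) + w) + 30 = -7*((w**2 - 3*w) + w) + 30 = -7*(w**2 - 2*w) + 30 = (-7*w**2 + 14*w) + 30 = 30 - 7*w**2 + 14*w)
-8449*R(62) = -8449/(1/(30 - 7*62*(-2 + 62))) = -8449/(1/(30 - 7*62*60)) = -8449/(1/(30 - 26040)) = -8449/(1/(-26010)) = -8449/(-1/26010) = -8449*(-26010) = 219758490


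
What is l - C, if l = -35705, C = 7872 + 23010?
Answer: -66587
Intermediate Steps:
C = 30882
l - C = -35705 - 1*30882 = -35705 - 30882 = -66587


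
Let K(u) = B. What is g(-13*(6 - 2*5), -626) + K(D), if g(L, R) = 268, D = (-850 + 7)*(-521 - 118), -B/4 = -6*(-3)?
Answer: 196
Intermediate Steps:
B = -72 (B = -(-24)*(-3) = -4*18 = -72)
D = 538677 (D = -843*(-639) = 538677)
K(u) = -72
g(-13*(6 - 2*5), -626) + K(D) = 268 - 72 = 196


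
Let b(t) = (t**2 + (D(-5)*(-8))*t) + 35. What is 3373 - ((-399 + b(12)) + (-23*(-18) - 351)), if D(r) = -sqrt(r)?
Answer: 3530 - 96*I*sqrt(5) ≈ 3530.0 - 214.66*I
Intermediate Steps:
b(t) = 35 + t**2 + 8*I*t*sqrt(5) (b(t) = (t**2 + (-sqrt(-5)*(-8))*t) + 35 = (t**2 + (-I*sqrt(5)*(-8))*t) + 35 = (t**2 + (8*I*sqrt(5))*t) + 35 = (t**2 + 8*I*t*sqrt(5)) + 35 = 35 + t**2 + 8*I*t*sqrt(5))
3373 - ((-399 + b(12)) + (-23*(-18) - 351)) = 3373 - ((-399 + (35 + 12**2 + 8*I*12*sqrt(5))) + (-23*(-18) - 351)) = 3373 - ((-399 + (35 + 144 + 96*I*sqrt(5))) + (414 - 351)) = 3373 - ((-399 + (179 + 96*I*sqrt(5))) + 63) = 3373 - ((-220 + 96*I*sqrt(5)) + 63) = 3373 - (-157 + 96*I*sqrt(5)) = 3373 + (157 - 96*I*sqrt(5)) = 3530 - 96*I*sqrt(5)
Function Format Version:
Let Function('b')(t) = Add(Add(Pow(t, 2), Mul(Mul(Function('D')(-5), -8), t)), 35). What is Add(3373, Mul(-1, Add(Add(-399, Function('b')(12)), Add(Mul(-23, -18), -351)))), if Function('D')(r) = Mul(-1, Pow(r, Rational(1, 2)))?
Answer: Add(3530, Mul(-96, I, Pow(5, Rational(1, 2)))) ≈ Add(3530.0, Mul(-214.66, I))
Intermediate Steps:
Function('b')(t) = Add(35, Pow(t, 2), Mul(8, I, t, Pow(5, Rational(1, 2)))) (Function('b')(t) = Add(Add(Pow(t, 2), Mul(Mul(Mul(-1, Pow(-5, Rational(1, 2))), -8), t)), 35) = Add(Add(Pow(t, 2), Mul(Mul(Mul(-1, Mul(I, Pow(5, Rational(1, 2)))), -8), t)), 35) = Add(Add(Pow(t, 2), Mul(Mul(Mul(-1, I, Pow(5, Rational(1, 2))), -8), t)), 35) = Add(Add(Pow(t, 2), Mul(Mul(8, I, Pow(5, Rational(1, 2))), t)), 35) = Add(Add(Pow(t, 2), Mul(8, I, t, Pow(5, Rational(1, 2)))), 35) = Add(35, Pow(t, 2), Mul(8, I, t, Pow(5, Rational(1, 2)))))
Add(3373, Mul(-1, Add(Add(-399, Function('b')(12)), Add(Mul(-23, -18), -351)))) = Add(3373, Mul(-1, Add(Add(-399, Add(35, Pow(12, 2), Mul(8, I, 12, Pow(5, Rational(1, 2))))), Add(Mul(-23, -18), -351)))) = Add(3373, Mul(-1, Add(Add(-399, Add(35, 144, Mul(96, I, Pow(5, Rational(1, 2))))), Add(414, -351)))) = Add(3373, Mul(-1, Add(Add(-399, Add(179, Mul(96, I, Pow(5, Rational(1, 2))))), 63))) = Add(3373, Mul(-1, Add(Add(-220, Mul(96, I, Pow(5, Rational(1, 2)))), 63))) = Add(3373, Mul(-1, Add(-157, Mul(96, I, Pow(5, Rational(1, 2)))))) = Add(3373, Add(157, Mul(-96, I, Pow(5, Rational(1, 2))))) = Add(3530, Mul(-96, I, Pow(5, Rational(1, 2))))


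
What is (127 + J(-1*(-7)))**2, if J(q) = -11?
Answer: 13456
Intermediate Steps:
(127 + J(-1*(-7)))**2 = (127 - 11)**2 = 116**2 = 13456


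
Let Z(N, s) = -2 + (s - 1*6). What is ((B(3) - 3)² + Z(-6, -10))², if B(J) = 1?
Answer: 196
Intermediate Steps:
Z(N, s) = -8 + s (Z(N, s) = -2 + (s - 6) = -2 + (-6 + s) = -8 + s)
((B(3) - 3)² + Z(-6, -10))² = ((1 - 3)² + (-8 - 10))² = ((-2)² - 18)² = (4 - 18)² = (-14)² = 196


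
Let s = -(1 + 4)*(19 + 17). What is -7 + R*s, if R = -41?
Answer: 7373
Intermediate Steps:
s = -180 (s = -5*36 = -1*180 = -180)
-7 + R*s = -7 - 41*(-180) = -7 + 7380 = 7373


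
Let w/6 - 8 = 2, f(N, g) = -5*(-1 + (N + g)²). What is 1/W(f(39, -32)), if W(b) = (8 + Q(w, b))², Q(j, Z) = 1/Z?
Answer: 57600/3682561 ≈ 0.015641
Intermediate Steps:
f(N, g) = 5 - 5*(N + g)²
w = 60 (w = 48 + 6*2 = 48 + 12 = 60)
W(b) = (8 + 1/b)²
1/W(f(39, -32)) = 1/((1 + 8*(5 - 5*(39 - 32)²))²/(5 - 5*(39 - 32)²)²) = 1/((1 + 8*(5 - 5*7²))²/(5 - 5*7²)²) = 1/((1 + 8*(5 - 5*49))²/(5 - 5*49)²) = 1/((1 + 8*(5 - 245))²/(5 - 245)²) = 1/((1 + 8*(-240))²/(-240)²) = 1/((1 - 1920)²/57600) = 1/((1/57600)*(-1919)²) = 1/((1/57600)*3682561) = 1/(3682561/57600) = 57600/3682561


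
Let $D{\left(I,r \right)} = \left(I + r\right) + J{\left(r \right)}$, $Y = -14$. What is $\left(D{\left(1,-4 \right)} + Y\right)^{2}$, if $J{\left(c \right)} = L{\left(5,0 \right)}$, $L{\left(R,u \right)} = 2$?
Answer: $225$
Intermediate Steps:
$J{\left(c \right)} = 2$
$D{\left(I,r \right)} = 2 + I + r$ ($D{\left(I,r \right)} = \left(I + r\right) + 2 = 2 + I + r$)
$\left(D{\left(1,-4 \right)} + Y\right)^{2} = \left(\left(2 + 1 - 4\right) - 14\right)^{2} = \left(-1 - 14\right)^{2} = \left(-15\right)^{2} = 225$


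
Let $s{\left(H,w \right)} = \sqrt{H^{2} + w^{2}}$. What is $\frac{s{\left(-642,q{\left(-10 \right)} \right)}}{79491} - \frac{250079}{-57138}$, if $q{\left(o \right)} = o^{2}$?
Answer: $\frac{250079}{57138} + \frac{2 \sqrt{105541}}{79491} \approx 4.3849$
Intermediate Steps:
$\frac{s{\left(-642,q{\left(-10 \right)} \right)}}{79491} - \frac{250079}{-57138} = \frac{\sqrt{\left(-642\right)^{2} + \left(\left(-10\right)^{2}\right)^{2}}}{79491} - \frac{250079}{-57138} = \sqrt{412164 + 100^{2}} \cdot \frac{1}{79491} - - \frac{250079}{57138} = \sqrt{412164 + 10000} \cdot \frac{1}{79491} + \frac{250079}{57138} = \sqrt{422164} \cdot \frac{1}{79491} + \frac{250079}{57138} = 2 \sqrt{105541} \cdot \frac{1}{79491} + \frac{250079}{57138} = \frac{2 \sqrt{105541}}{79491} + \frac{250079}{57138} = \frac{250079}{57138} + \frac{2 \sqrt{105541}}{79491}$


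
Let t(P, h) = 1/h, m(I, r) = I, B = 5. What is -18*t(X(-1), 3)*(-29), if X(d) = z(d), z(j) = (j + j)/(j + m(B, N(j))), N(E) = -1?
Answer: 174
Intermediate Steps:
z(j) = 2*j/(5 + j) (z(j) = (j + j)/(j + 5) = (2*j)/(5 + j) = 2*j/(5 + j))
X(d) = 2*d/(5 + d)
-18*t(X(-1), 3)*(-29) = -18/3*(-29) = -18*1/3*(-29) = -6*(-29) = 174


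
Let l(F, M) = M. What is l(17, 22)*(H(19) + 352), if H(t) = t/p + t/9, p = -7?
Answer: 487036/63 ≈ 7730.7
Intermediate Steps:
H(t) = -2*t/63 (H(t) = t/(-7) + t/9 = t*(-1/7) + t*(1/9) = -t/7 + t/9 = -2*t/63)
l(17, 22)*(H(19) + 352) = 22*(-2/63*19 + 352) = 22*(-38/63 + 352) = 22*(22138/63) = 487036/63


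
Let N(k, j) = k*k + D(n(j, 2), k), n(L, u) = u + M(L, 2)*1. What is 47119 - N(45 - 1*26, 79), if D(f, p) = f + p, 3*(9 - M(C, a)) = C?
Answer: 140263/3 ≈ 46754.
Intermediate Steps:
M(C, a) = 9 - C/3
n(L, u) = 9 + u - L/3 (n(L, u) = u + (9 - L/3)*1 = u + (9 - L/3) = 9 + u - L/3)
N(k, j) = 11 + k + k**2 - j/3 (N(k, j) = k*k + ((9 + 2 - j/3) + k) = k**2 + ((11 - j/3) + k) = k**2 + (11 + k - j/3) = 11 + k + k**2 - j/3)
47119 - N(45 - 1*26, 79) = 47119 - (11 + (45 - 1*26) + (45 - 1*26)**2 - 1/3*79) = 47119 - (11 + (45 - 26) + (45 - 26)**2 - 79/3) = 47119 - (11 + 19 + 19**2 - 79/3) = 47119 - (11 + 19 + 361 - 79/3) = 47119 - 1*1094/3 = 47119 - 1094/3 = 140263/3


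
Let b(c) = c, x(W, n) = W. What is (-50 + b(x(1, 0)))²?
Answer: 2401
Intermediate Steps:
(-50 + b(x(1, 0)))² = (-50 + 1)² = (-49)² = 2401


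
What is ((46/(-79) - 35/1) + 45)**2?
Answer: 553536/6241 ≈ 88.693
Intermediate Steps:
((46/(-79) - 35/1) + 45)**2 = ((46*(-1/79) - 35*1) + 45)**2 = ((-46/79 - 35) + 45)**2 = (-2811/79 + 45)**2 = (744/79)**2 = 553536/6241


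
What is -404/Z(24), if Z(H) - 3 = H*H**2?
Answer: -404/13827 ≈ -0.029218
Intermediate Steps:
Z(H) = 3 + H**3 (Z(H) = 3 + H*H**2 = 3 + H**3)
-404/Z(24) = -404/(3 + 24**3) = -404/(3 + 13824) = -404/13827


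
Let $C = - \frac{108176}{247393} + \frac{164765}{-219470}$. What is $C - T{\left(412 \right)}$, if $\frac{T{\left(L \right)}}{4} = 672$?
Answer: $- \frac{29202076322169}{10859068342} \approx -2689.2$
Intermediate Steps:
$T{\left(L \right)} = 2688$ ($T{\left(L \right)} = 4 \cdot 672 = 2688$)
$C = - \frac{12900618873}{10859068342}$ ($C = \left(-108176\right) \frac{1}{247393} + 164765 \left(- \frac{1}{219470}\right) = - \frac{108176}{247393} - \frac{32953}{43894} = - \frac{12900618873}{10859068342} \approx -1.188$)
$C - T{\left(412 \right)} = - \frac{12900618873}{10859068342} - 2688 = - \frac{29202076322169}{10859068342}$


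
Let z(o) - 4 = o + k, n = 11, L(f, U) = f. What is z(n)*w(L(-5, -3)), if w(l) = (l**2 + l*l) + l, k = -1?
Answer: 630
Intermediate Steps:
w(l) = l + 2*l**2 (w(l) = (l**2 + l**2) + l = 2*l**2 + l = l + 2*l**2)
z(o) = 3 + o (z(o) = 4 + (o - 1) = 4 + (-1 + o) = 3 + o)
z(n)*w(L(-5, -3)) = (3 + 11)*(-5*(1 + 2*(-5))) = 14*(-5*(1 - 10)) = 14*(-5*(-9)) = 14*45 = 630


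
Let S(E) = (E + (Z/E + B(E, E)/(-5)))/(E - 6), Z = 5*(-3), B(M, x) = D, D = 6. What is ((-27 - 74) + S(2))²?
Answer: 15784729/1600 ≈ 9865.5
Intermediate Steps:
B(M, x) = 6
Z = -15
S(E) = (-6/5 + E - 15/E)/(-6 + E) (S(E) = (E + (-15/E + 6/(-5)))/(E - 6) = (E + (-15/E + 6*(-⅕)))/(-6 + E) = (E + (-15/E - 6/5))/(-6 + E) = (E + (-6/5 - 15/E))/(-6 + E) = (-6/5 + E - 15/E)/(-6 + E))
((-27 - 74) + S(2))² = ((-27 - 74) + (-15 + 2² - 6/5*2)/(2*(-6 + 2)))² = (-101 + (½)*(-15 + 4 - 12/5)/(-4))² = (-101 + (½)*(-¼)*(-67/5))² = (-101 + 67/40)² = (-3973/40)² = 15784729/1600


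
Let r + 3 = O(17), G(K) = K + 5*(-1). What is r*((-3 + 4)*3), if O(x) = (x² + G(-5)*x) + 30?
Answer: 438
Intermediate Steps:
G(K) = -5 + K (G(K) = K - 5 = -5 + K)
O(x) = 30 + x² - 10*x (O(x) = (x² + (-5 - 5)*x) + 30 = (x² - 10*x) + 30 = 30 + x² - 10*x)
r = 146 (r = -3 + (30 + 17² - 10*17) = -3 + (30 + 289 - 170) = -3 + 149 = 146)
r*((-3 + 4)*3) = 146*((-3 + 4)*3) = 146*(1*3) = 146*3 = 438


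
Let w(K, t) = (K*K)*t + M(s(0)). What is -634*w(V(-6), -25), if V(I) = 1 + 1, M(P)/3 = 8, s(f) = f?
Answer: 48184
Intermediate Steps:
M(P) = 24 (M(P) = 3*8 = 24)
V(I) = 2
w(K, t) = 24 + t*K² (w(K, t) = (K*K)*t + 24 = K²*t + 24 = t*K² + 24 = 24 + t*K²)
-634*w(V(-6), -25) = -634*(24 - 25*2²) = -634*(24 - 25*4) = -634*(24 - 100) = -634*(-76) = 48184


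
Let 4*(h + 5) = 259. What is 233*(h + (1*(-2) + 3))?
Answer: 56619/4 ≈ 14155.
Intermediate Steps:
h = 239/4 (h = -5 + (¼)*259 = -5 + 259/4 = 239/4 ≈ 59.750)
233*(h + (1*(-2) + 3)) = 233*(239/4 + (1*(-2) + 3)) = 233*(239/4 + (-2 + 3)) = 233*(239/4 + 1) = 233*(243/4) = 56619/4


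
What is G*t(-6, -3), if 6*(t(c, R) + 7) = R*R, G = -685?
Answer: 7535/2 ≈ 3767.5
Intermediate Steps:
t(c, R) = -7 + R**2/6 (t(c, R) = -7 + (R*R)/6 = -7 + R**2/6)
G*t(-6, -3) = -685*(-7 + (1/6)*(-3)**2) = -685*(-7 + (1/6)*9) = -685*(-7 + 3/2) = -685*(-11/2) = 7535/2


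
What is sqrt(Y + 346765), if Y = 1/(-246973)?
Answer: 2*sqrt(5287790246493678)/246973 ≈ 588.87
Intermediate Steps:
Y = -1/246973 ≈ -4.0490e-6
sqrt(Y + 346765) = sqrt(-1/246973 + 346765) = sqrt(85641592344/246973) = 2*sqrt(5287790246493678)/246973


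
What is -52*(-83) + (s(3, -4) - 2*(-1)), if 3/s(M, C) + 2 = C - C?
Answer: 8633/2 ≈ 4316.5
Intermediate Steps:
s(M, C) = -3/2 (s(M, C) = 3/(-2 + (C - C)) = 3/(-2 + 0) = 3/(-2) = 3*(-½) = -3/2)
-52*(-83) + (s(3, -4) - 2*(-1)) = -52*(-83) + (-3/2 - 2*(-1)) = 4316 + (-3/2 + 2) = 4316 + ½ = 8633/2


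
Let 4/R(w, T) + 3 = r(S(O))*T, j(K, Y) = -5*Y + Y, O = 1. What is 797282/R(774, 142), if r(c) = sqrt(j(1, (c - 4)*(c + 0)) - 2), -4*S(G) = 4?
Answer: -1195923/2 + 28303511*I*sqrt(22) ≈ -5.9796e+5 + 1.3276e+8*I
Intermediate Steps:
S(G) = -1 (S(G) = -1/4*4 = -1)
j(K, Y) = -4*Y
r(c) = sqrt(-2 - 4*c*(-4 + c)) (r(c) = sqrt(-4*(c - 4)*(c + 0) - 2) = sqrt(-4*(-4 + c)*c - 2) = sqrt(-4*c*(-4 + c) - 2) = sqrt(-2 - 4*c*(-4 + c)))
R(w, T) = 4/(-3 + I*T*sqrt(22)) (R(w, T) = 4/(-3 + (sqrt(2)*sqrt(-1 - 2*(-1)*(-4 - 1)))*T) = 4/(-3 + (sqrt(2)*sqrt(-1 - 2*(-1)*(-5)))*T) = 4/(-3 + (sqrt(2)*sqrt(-1 - 10))*T) = 4/(-3 + (sqrt(2)*sqrt(-11))*T) = 4/(-3 + (sqrt(2)*(I*sqrt(11)))*T) = 4/(-3 + (I*sqrt(22))*T) = 4/(-3 + I*T*sqrt(22)))
797282/R(774, 142) = 797282/((4/(-3 + I*142*sqrt(22)))) = 797282/((4/(-3 + 142*I*sqrt(22)))) = 797282*(-3/4 + 71*I*sqrt(22)/2) = -1195923/2 + 28303511*I*sqrt(22)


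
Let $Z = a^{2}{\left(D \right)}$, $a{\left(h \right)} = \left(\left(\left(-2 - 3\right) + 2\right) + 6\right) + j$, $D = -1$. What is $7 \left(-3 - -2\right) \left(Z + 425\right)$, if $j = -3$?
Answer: $-2975$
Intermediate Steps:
$a{\left(h \right)} = 0$ ($a{\left(h \right)} = \left(\left(\left(-2 - 3\right) + 2\right) + 6\right) - 3 = \left(\left(-5 + 2\right) + 6\right) - 3 = \left(-3 + 6\right) - 3 = 3 - 3 = 0$)
$Z = 0$ ($Z = 0^{2} = 0$)
$7 \left(-3 - -2\right) \left(Z + 425\right) = 7 \left(-3 - -2\right) \left(0 + 425\right) = 7 \left(-3 + 2\right) 425 = 7 \left(-1\right) 425 = \left(-7\right) 425 = -2975$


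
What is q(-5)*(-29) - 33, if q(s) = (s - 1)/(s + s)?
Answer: -252/5 ≈ -50.400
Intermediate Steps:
q(s) = (-1 + s)/(2*s) (q(s) = (-1 + s)/((2*s)) = (-1 + s)*(1/(2*s)) = (-1 + s)/(2*s))
q(-5)*(-29) - 33 = ((1/2)*(-1 - 5)/(-5))*(-29) - 33 = ((1/2)*(-1/5)*(-6))*(-29) - 33 = (3/5)*(-29) - 33 = -87/5 - 33 = -252/5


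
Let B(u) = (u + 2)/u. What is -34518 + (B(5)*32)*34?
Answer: -164974/5 ≈ -32995.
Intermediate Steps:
B(u) = (2 + u)/u
-34518 + (B(5)*32)*34 = -34518 + (((2 + 5)/5)*32)*34 = -34518 + (((⅕)*7)*32)*34 = -34518 + ((7/5)*32)*34 = -34518 + (224/5)*34 = -34518 + 7616/5 = -164974/5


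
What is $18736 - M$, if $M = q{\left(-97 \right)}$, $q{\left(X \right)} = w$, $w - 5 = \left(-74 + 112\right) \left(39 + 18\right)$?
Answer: $16565$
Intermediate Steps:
$w = 2171$ ($w = 5 + \left(-74 + 112\right) \left(39 + 18\right) = 5 + 38 \cdot 57 = 5 + 2166 = 2171$)
$q{\left(X \right)} = 2171$
$M = 2171$
$18736 - M = 18736 - 2171 = 16565$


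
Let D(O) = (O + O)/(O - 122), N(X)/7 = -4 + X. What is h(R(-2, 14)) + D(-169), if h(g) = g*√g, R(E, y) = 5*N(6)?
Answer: 338/291 + 70*√70 ≈ 586.82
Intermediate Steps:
N(X) = -28 + 7*X (N(X) = 7*(-4 + X) = -28 + 7*X)
D(O) = 2*O/(-122 + O) (D(O) = (2*O)/(-122 + O) = 2*O/(-122 + O))
R(E, y) = 70 (R(E, y) = 5*(-28 + 7*6) = 5*(-28 + 42) = 5*14 = 70)
h(g) = g^(3/2)
h(R(-2, 14)) + D(-169) = 70^(3/2) + 2*(-169)/(-122 - 169) = 70*√70 + 2*(-169)/(-291) = 70*√70 + 2*(-169)*(-1/291) = 70*√70 + 338/291 = 338/291 + 70*√70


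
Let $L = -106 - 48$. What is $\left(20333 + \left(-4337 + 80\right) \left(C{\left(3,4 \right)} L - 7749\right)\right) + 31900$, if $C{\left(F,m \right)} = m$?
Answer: $35662038$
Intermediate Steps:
$L = -154$ ($L = -106 - 48 = -154$)
$\left(20333 + \left(-4337 + 80\right) \left(C{\left(3,4 \right)} L - 7749\right)\right) + 31900 = \left(20333 + \left(-4337 + 80\right) \left(4 \left(-154\right) - 7749\right)\right) + 31900 = \left(20333 - 4257 \left(-616 - 7749\right)\right) + 31900 = \left(20333 - -35609805\right) + 31900 = \left(20333 + 35609805\right) + 31900 = 35630138 + 31900 = 35662038$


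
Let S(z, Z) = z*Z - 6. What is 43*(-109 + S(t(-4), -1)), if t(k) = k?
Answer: -4773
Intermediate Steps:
S(z, Z) = -6 + Z*z (S(z, Z) = Z*z - 6 = -6 + Z*z)
43*(-109 + S(t(-4), -1)) = 43*(-109 + (-6 - 1*(-4))) = 43*(-109 + (-6 + 4)) = 43*(-109 - 2) = 43*(-111) = -4773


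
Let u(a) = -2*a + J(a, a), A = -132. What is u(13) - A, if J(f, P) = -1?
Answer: 105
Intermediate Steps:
u(a) = -1 - 2*a (u(a) = -2*a - 1 = -1 - 2*a)
u(13) - A = (-1 - 2*13) - 1*(-132) = (-1 - 26) + 132 = -27 + 132 = 105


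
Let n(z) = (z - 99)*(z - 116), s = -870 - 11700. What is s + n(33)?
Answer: -7092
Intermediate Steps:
s = -12570
n(z) = (-116 + z)*(-99 + z) (n(z) = (-99 + z)*(-116 + z) = (-116 + z)*(-99 + z))
s + n(33) = -12570 + (11484 + 33**2 - 215*33) = -12570 + (11484 + 1089 - 7095) = -12570 + 5478 = -7092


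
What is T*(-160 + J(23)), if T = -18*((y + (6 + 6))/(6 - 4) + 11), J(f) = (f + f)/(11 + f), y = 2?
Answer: 873828/17 ≈ 51402.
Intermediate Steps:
J(f) = 2*f/(11 + f) (J(f) = (2*f)/(11 + f) = 2*f/(11 + f))
T = -324 (T = -18*((2 + (6 + 6))/(6 - 4) + 11) = -18*((2 + 12)/2 + 11) = -18*(14*(½) + 11) = -18*(7 + 11) = -18*18 = -324)
T*(-160 + J(23)) = -324*(-160 + 2*23/(11 + 23)) = -324*(-160 + 2*23/34) = -324*(-160 + 2*23*(1/34)) = -324*(-160 + 23/17) = -324*(-2697/17) = 873828/17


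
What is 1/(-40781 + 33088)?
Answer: -1/7693 ≈ -0.00012999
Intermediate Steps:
1/(-40781 + 33088) = 1/(-7693) = -1/7693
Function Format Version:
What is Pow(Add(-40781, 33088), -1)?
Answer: Rational(-1, 7693) ≈ -0.00012999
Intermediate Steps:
Pow(Add(-40781, 33088), -1) = Pow(-7693, -1) = Rational(-1, 7693)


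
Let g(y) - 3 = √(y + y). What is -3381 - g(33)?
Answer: -3384 - √66 ≈ -3392.1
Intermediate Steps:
g(y) = 3 + √2*√y (g(y) = 3 + √(y + y) = 3 + √(2*y) = 3 + √2*√y)
-3381 - g(33) = -3381 - (3 + √2*√33) = -3381 - (3 + √66) = -3381 + (-3 - √66) = -3384 - √66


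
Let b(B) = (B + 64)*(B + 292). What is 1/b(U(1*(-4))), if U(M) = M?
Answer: 1/17280 ≈ 5.7870e-5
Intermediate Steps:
b(B) = (64 + B)*(292 + B)
1/b(U(1*(-4))) = 1/(18688 + (1*(-4))**2 + 356*(1*(-4))) = 1/(18688 + (-4)**2 + 356*(-4)) = 1/(18688 + 16 - 1424) = 1/17280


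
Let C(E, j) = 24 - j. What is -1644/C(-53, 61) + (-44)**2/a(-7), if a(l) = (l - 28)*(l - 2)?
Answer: 589492/11655 ≈ 50.578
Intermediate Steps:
a(l) = (-28 + l)*(-2 + l)
-1644/C(-53, 61) + (-44)**2/a(-7) = -1644/(24 - 1*61) + (-44)**2/(56 + (-7)**2 - 30*(-7)) = -1644/(24 - 61) + 1936/(56 + 49 + 210) = -1644/(-37) + 1936/315 = -1644*(-1/37) + 1936*(1/315) = 1644/37 + 1936/315 = 589492/11655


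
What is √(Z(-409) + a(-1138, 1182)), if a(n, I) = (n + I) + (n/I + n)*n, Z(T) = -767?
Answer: √452464418703/591 ≈ 1138.2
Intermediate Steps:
a(n, I) = I + n + n*(n + n/I) (a(n, I) = (I + n) + (n + n/I)*n = (I + n) + n*(n + n/I) = I + n + n*(n + n/I))
√(Z(-409) + a(-1138, 1182)) = √(-767 + (1182 - 1138 + (-1138)² + (-1138)²/1182)) = √(-767 + (1182 - 1138 + 1295044 + (1/1182)*1295044)) = √(-767 + (1182 - 1138 + 1295044 + 647522/591)) = √(-767 + 766044530/591) = √(765591233/591) = √452464418703/591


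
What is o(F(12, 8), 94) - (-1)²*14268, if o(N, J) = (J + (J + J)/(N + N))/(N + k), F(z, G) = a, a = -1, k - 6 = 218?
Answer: -14268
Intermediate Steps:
k = 224 (k = 6 + 218 = 224)
F(z, G) = -1
o(N, J) = (J + J/N)/(224 + N) (o(N, J) = (J + (J + J)/(N + N))/(N + 224) = (J + (2*J)/((2*N)))/(224 + N) = (J + (2*J)*(1/(2*N)))/(224 + N) = (J + J/N)/(224 + N))
o(F(12, 8), 94) - (-1)²*14268 = 94*(1 - 1)/(-1*(224 - 1)) - (-1)²*14268 = 94*(-1)*0/223 - 14268 = 94*(-1)*(1/223)*0 - 1*14268 = 0 - 14268 = -14268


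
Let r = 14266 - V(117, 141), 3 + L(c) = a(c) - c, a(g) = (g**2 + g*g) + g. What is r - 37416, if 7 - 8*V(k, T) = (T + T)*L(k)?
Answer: 7534543/8 ≈ 9.4182e+5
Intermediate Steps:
a(g) = g + 2*g**2 (a(g) = (g**2 + g**2) + g = 2*g**2 + g = g + 2*g**2)
L(c) = -3 - c + c*(1 + 2*c) (L(c) = -3 + (c*(1 + 2*c) - c) = -3 + (-c + c*(1 + 2*c)) = -3 - c + c*(1 + 2*c))
V(k, T) = 7/8 - T*(-3 + 2*k**2)/4 (V(k, T) = 7/8 - (T + T)*(-3 + 2*k**2)/8 = 7/8 - 2*T*(-3 + 2*k**2)/8 = 7/8 - T*(-3 + 2*k**2)/4)
r = 7833871/8 (r = 14266 - (7/8 + (3/4)*141 - 1/2*141*117**2) = 14266 - (7/8 + 423/4 - 1/2*141*13689) = 14266 - (7/8 + 423/4 - 1930149/2) = 14266 - 1*(-7719743/8) = 14266 + 7719743/8 = 7833871/8 ≈ 9.7923e+5)
r - 37416 = 7833871/8 - 37416 = 7534543/8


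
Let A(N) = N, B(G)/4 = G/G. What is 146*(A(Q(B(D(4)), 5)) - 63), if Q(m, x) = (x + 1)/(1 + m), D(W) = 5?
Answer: -45114/5 ≈ -9022.8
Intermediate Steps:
B(G) = 4 (B(G) = 4*(G/G) = 4*1 = 4)
Q(m, x) = (1 + x)/(1 + m)
146*(A(Q(B(D(4)), 5)) - 63) = 146*((1 + 5)/(1 + 4) - 63) = 146*(6/5 - 63) = 146*(-309/5) = -45114/5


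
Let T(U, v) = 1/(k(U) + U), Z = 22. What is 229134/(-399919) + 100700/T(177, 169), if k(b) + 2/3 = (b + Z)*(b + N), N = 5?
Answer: 4397000666336498/1199757 ≈ 3.6649e+9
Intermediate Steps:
k(b) = -⅔ + (5 + b)*(22 + b) (k(b) = -⅔ + (b + 22)*(b + 5) = -⅔ + (22 + b)*(5 + b) = -⅔ + (5 + b)*(22 + b))
T(U, v) = 1/(328/3 + U² + 28*U) (T(U, v) = 1/((328/3 + U² + 27*U) + U) = 1/(328/3 + U² + 28*U))
229134/(-399919) + 100700/T(177, 169) = 229134/(-399919) + 100700/((3/(328 + 3*177² + 84*177))) = 229134*(-1/399919) + 100700/((3/(328 + 3*31329 + 14868))) = -229134/399919 + 100700/((3/(328 + 93987 + 14868))) = -229134/399919 + 100700/((3/109183)) = -229134/399919 + 100700/((3*(1/109183))) = -229134/399919 + 100700/(3/109183) = -229134/399919 + 100700*(109183/3) = -229134/399919 + 10994728100/3 = 4397000666336498/1199757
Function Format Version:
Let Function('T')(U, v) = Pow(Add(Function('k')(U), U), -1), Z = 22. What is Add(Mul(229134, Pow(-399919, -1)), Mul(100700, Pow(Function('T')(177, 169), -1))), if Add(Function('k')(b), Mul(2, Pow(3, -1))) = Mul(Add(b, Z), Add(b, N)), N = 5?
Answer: Rational(4397000666336498, 1199757) ≈ 3.6649e+9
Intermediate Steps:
Function('k')(b) = Add(Rational(-2, 3), Mul(Add(5, b), Add(22, b))) (Function('k')(b) = Add(Rational(-2, 3), Mul(Add(b, 22), Add(b, 5))) = Add(Rational(-2, 3), Mul(Add(22, b), Add(5, b))) = Add(Rational(-2, 3), Mul(Add(5, b), Add(22, b))))
Function('T')(U, v) = Pow(Add(Rational(328, 3), Pow(U, 2), Mul(28, U)), -1) (Function('T')(U, v) = Pow(Add(Add(Rational(328, 3), Pow(U, 2), Mul(27, U)), U), -1) = Pow(Add(Rational(328, 3), Pow(U, 2), Mul(28, U)), -1))
Add(Mul(229134, Pow(-399919, -1)), Mul(100700, Pow(Function('T')(177, 169), -1))) = Add(Mul(229134, Pow(-399919, -1)), Mul(100700, Pow(Mul(3, Pow(Add(328, Mul(3, Pow(177, 2)), Mul(84, 177)), -1)), -1))) = Add(Mul(229134, Rational(-1, 399919)), Mul(100700, Pow(Mul(3, Pow(Add(328, Mul(3, 31329), 14868), -1)), -1))) = Add(Rational(-229134, 399919), Mul(100700, Pow(Mul(3, Pow(Add(328, 93987, 14868), -1)), -1))) = Add(Rational(-229134, 399919), Mul(100700, Pow(Mul(3, Pow(109183, -1)), -1))) = Add(Rational(-229134, 399919), Mul(100700, Pow(Mul(3, Rational(1, 109183)), -1))) = Add(Rational(-229134, 399919), Mul(100700, Pow(Rational(3, 109183), -1))) = Add(Rational(-229134, 399919), Mul(100700, Rational(109183, 3))) = Add(Rational(-229134, 399919), Rational(10994728100, 3)) = Rational(4397000666336498, 1199757)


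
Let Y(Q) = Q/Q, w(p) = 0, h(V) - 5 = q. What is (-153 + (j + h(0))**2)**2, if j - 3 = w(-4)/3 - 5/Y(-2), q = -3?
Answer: 23409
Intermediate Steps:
h(V) = 2 (h(V) = 5 - 3 = 2)
Y(Q) = 1
j = -2 (j = 3 + (0/3 - 5/1) = 3 + (0*(1/3) - 5*1) = 3 + (0 - 5) = 3 - 5 = -2)
(-153 + (j + h(0))**2)**2 = (-153 + (-2 + 2)**2)**2 = (-153 + 0**2)**2 = (-153 + 0)**2 = (-153)**2 = 23409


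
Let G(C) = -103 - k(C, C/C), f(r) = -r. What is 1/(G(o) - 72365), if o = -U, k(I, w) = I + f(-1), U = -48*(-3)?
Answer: -1/72325 ≈ -1.3826e-5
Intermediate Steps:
U = 144
k(I, w) = 1 + I (k(I, w) = I - 1*(-1) = I + 1 = 1 + I)
o = -144 (o = -1*144 = -144)
G(C) = -104 - C (G(C) = -103 - (1 + C) = -103 + (-1 - C) = -104 - C)
1/(G(o) - 72365) = 1/((-104 - 1*(-144)) - 72365) = 1/((-104 + 144) - 72365) = 1/(40 - 72365) = 1/(-72325) = -1/72325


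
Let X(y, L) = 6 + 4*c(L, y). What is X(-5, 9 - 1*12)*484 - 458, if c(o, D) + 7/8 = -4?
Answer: -6992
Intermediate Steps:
c(o, D) = -39/8 (c(o, D) = -7/8 - 4 = -39/8)
X(y, L) = -27/2 (X(y, L) = 6 + 4*(-39/8) = 6 - 39/2 = -27/2)
X(-5, 9 - 1*12)*484 - 458 = -27/2*484 - 458 = -6534 - 458 = -6992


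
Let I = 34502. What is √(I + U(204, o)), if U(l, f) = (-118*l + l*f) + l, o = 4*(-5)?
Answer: √6554 ≈ 80.957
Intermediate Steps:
o = -20
U(l, f) = -117*l + f*l (U(l, f) = (-118*l + f*l) + l = -117*l + f*l)
√(I + U(204, o)) = √(34502 + 204*(-117 - 20)) = √(34502 + 204*(-137)) = √(34502 - 27948) = √6554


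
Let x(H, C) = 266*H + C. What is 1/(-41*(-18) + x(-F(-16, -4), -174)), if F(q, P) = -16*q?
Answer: -1/67532 ≈ -1.4808e-5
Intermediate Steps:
x(H, C) = C + 266*H
1/(-41*(-18) + x(-F(-16, -4), -174)) = 1/(-41*(-18) + (-174 + 266*(-(-16)*(-16)))) = 1/(738 + (-174 + 266*(-1*256))) = 1/(738 + (-174 + 266*(-256))) = 1/(738 + (-174 - 68096)) = 1/(738 - 68270) = 1/(-67532) = -1/67532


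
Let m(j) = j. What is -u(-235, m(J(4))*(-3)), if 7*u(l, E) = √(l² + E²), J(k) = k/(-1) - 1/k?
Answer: -√886201/28 ≈ -33.621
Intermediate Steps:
J(k) = -k - 1/k (J(k) = k*(-1) - 1/k = -k - 1/k)
u(l, E) = √(E² + l²)/7 (u(l, E) = √(l² + E²)/7 = √(E² + l²)/7)
-u(-235, m(J(4))*(-3)) = -√(((-1*4 - 1/4)*(-3))² + (-235)²)/7 = -√(((-4 - 1*¼)*(-3))² + 55225)/7 = -√(((-4 - ¼)*(-3))² + 55225)/7 = -√((-17/4*(-3))² + 55225)/7 = -√((51/4)² + 55225)/7 = -√(2601/16 + 55225)/7 = -√(886201/16)/7 = -√886201/4/7 = -√886201/28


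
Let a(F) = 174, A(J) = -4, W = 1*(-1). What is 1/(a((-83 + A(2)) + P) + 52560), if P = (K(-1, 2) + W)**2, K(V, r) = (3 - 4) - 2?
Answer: 1/52734 ≈ 1.8963e-5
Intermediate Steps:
W = -1
K(V, r) = -3 (K(V, r) = -1 - 2 = -3)
P = 16 (P = (-3 - 1)**2 = (-4)**2 = 16)
1/(a((-83 + A(2)) + P) + 52560) = 1/(174 + 52560) = 1/52734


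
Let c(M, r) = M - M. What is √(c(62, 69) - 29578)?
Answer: I*√29578 ≈ 171.98*I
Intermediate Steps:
c(M, r) = 0
√(c(62, 69) - 29578) = √(0 - 29578) = √(-29578) = I*√29578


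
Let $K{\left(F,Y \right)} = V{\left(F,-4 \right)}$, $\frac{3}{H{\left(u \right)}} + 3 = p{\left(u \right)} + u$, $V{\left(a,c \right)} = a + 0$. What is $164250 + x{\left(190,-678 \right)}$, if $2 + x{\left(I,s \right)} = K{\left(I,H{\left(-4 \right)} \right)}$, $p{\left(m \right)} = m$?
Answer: $164438$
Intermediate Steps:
$V{\left(a,c \right)} = a$
$H{\left(u \right)} = \frac{3}{-3 + 2 u}$ ($H{\left(u \right)} = \frac{3}{-3 + \left(u + u\right)} = \frac{3}{-3 + 2 u}$)
$K{\left(F,Y \right)} = F$
$x{\left(I,s \right)} = -2 + I$
$164250 + x{\left(190,-678 \right)} = 164250 + \left(-2 + 190\right) = 164250 + 188 = 164438$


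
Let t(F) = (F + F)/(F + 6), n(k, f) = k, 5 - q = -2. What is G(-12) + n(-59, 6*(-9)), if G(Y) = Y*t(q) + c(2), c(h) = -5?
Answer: -1000/13 ≈ -76.923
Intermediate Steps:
q = 7 (q = 5 - 1*(-2) = 5 + 2 = 7)
t(F) = 2*F/(6 + F) (t(F) = (2*F)/(6 + F) = 2*F/(6 + F))
G(Y) = -5 + 14*Y/13 (G(Y) = Y*(2*7/(6 + 7)) - 5 = Y*(2*7/13) - 5 = Y*(2*7*(1/13)) - 5 = Y*(14/13) - 5 = 14*Y/13 - 5 = -5 + 14*Y/13)
G(-12) + n(-59, 6*(-9)) = (-5 + (14/13)*(-12)) - 59 = (-5 - 168/13) - 59 = -233/13 - 59 = -1000/13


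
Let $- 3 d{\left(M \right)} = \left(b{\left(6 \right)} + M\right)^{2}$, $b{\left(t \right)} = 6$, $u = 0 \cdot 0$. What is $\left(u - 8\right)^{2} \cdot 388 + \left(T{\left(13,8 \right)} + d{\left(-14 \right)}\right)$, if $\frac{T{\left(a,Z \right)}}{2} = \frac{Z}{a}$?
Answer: $\frac{967664}{39} \approx 24812.0$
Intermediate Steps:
$u = 0$
$T{\left(a,Z \right)} = \frac{2 Z}{a}$ ($T{\left(a,Z \right)} = 2 \frac{Z}{a} = \frac{2 Z}{a}$)
$d{\left(M \right)} = - \frac{\left(6 + M\right)^{2}}{3}$
$\left(u - 8\right)^{2} \cdot 388 + \left(T{\left(13,8 \right)} + d{\left(-14 \right)}\right) = \left(0 - 8\right)^{2} \cdot 388 + \left(2 \cdot 8 \cdot \frac{1}{13} - \frac{\left(6 - 14\right)^{2}}{3}\right) = \left(-8\right)^{2} \cdot 388 + \left(2 \cdot 8 \cdot \frac{1}{13} - \frac{\left(-8\right)^{2}}{3}\right) = 64 \cdot 388 + \left(\frac{16}{13} - \frac{64}{3}\right) = 24832 + \left(\frac{16}{13} - \frac{64}{3}\right) = 24832 - \frac{784}{39} = \frac{967664}{39}$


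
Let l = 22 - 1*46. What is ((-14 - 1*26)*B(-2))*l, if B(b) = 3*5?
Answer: 14400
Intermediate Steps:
B(b) = 15
l = -24 (l = 22 - 46 = -24)
((-14 - 1*26)*B(-2))*l = ((-14 - 1*26)*15)*(-24) = ((-14 - 26)*15)*(-24) = -40*15*(-24) = -600*(-24) = 14400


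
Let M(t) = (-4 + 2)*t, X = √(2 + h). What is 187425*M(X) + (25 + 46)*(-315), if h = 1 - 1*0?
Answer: -22365 - 374850*√3 ≈ -6.7162e+5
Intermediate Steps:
h = 1 (h = 1 + 0 = 1)
X = √3 (X = √(2 + 1) = √3 ≈ 1.7320)
M(t) = -2*t
187425*M(X) + (25 + 46)*(-315) = 187425*(-2*√3) + (25 + 46)*(-315) = -374850*√3 + 71*(-315) = -374850*√3 - 22365 = -22365 - 374850*√3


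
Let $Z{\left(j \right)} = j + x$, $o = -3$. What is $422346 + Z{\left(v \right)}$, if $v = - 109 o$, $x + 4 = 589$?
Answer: $423258$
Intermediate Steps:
$x = 585$ ($x = -4 + 589 = 585$)
$v = 327$ ($v = \left(-109\right) \left(-3\right) = 327$)
$Z{\left(j \right)} = 585 + j$ ($Z{\left(j \right)} = j + 585 = 585 + j$)
$422346 + Z{\left(v \right)} = 422346 + \left(585 + 327\right) = 422346 + 912 = 423258$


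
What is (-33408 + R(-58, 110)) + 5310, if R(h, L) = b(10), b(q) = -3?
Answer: -28101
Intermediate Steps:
R(h, L) = -3
(-33408 + R(-58, 110)) + 5310 = (-33408 - 3) + 5310 = -33411 + 5310 = -28101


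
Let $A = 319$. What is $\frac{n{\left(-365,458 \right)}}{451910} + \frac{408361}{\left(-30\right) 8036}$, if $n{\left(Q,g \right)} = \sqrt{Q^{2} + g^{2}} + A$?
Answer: $- \frac{18446551499}{10894646280} + \frac{\sqrt{342989}}{451910} \approx -1.6919$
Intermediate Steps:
$n{\left(Q,g \right)} = 319 + \sqrt{Q^{2} + g^{2}}$ ($n{\left(Q,g \right)} = \sqrt{Q^{2} + g^{2}} + 319 = 319 + \sqrt{Q^{2} + g^{2}}$)
$\frac{n{\left(-365,458 \right)}}{451910} + \frac{408361}{\left(-30\right) 8036} = \frac{319 + \sqrt{\left(-365\right)^{2} + 458^{2}}}{451910} + \frac{408361}{\left(-30\right) 8036} = \left(319 + \sqrt{133225 + 209764}\right) \frac{1}{451910} + \frac{408361}{-241080} = \left(319 + \sqrt{342989}\right) \frac{1}{451910} + 408361 \left(- \frac{1}{241080}\right) = \left(\frac{319}{451910} + \frac{\sqrt{342989}}{451910}\right) - \frac{408361}{241080} = - \frac{18446551499}{10894646280} + \frac{\sqrt{342989}}{451910}$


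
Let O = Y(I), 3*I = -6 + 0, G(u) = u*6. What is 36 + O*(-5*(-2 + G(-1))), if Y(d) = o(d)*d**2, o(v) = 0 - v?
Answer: 356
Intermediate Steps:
o(v) = -v
G(u) = 6*u
I = -2 (I = (-6 + 0)/3 = (1/3)*(-6) = -2)
Y(d) = -d**3 (Y(d) = (-d)*d**2 = -d**3)
O = 8 (O = -1*(-2)**3 = -1*(-8) = 8)
36 + O*(-5*(-2 + G(-1))) = 36 + 8*(-5*(-2 + 6*(-1))) = 36 + 8*(-5*(-2 - 6)) = 36 + 8*(-5*(-8)) = 36 + 8*40 = 36 + 320 = 356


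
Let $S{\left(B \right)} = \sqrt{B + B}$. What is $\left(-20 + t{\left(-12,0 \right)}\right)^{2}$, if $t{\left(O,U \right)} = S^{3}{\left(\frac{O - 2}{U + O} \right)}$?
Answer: $\frac{11143}{27} - \frac{280 \sqrt{21}}{9} \approx 270.13$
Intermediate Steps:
$S{\left(B \right)} = \sqrt{2} \sqrt{B}$ ($S{\left(B \right)} = \sqrt{2 B} = \sqrt{2} \sqrt{B}$)
$t{\left(O,U \right)} = 2 \sqrt{2} \left(\frac{-2 + O}{O + U}\right)^{\frac{3}{2}}$ ($t{\left(O,U \right)} = \left(\sqrt{2} \sqrt{\frac{O - 2}{U + O}}\right)^{3} = \left(\sqrt{2} \sqrt{\frac{-2 + O}{O + U}}\right)^{3} = 2 \sqrt{2} \left(\frac{-2 + O}{O + U}\right)^{\frac{3}{2}}$)
$\left(-20 + t{\left(-12,0 \right)}\right)^{2} = \left(-20 + 2 \sqrt{2} \left(\frac{-2 - 12}{-12 + 0}\right)^{\frac{3}{2}}\right)^{2} = \left(-20 + 2 \sqrt{2} \left(\frac{1}{-12} \left(-14\right)\right)^{\frac{3}{2}}\right)^{2} = \left(-20 + 2 \sqrt{2} \left(\left(- \frac{1}{12}\right) \left(-14\right)\right)^{\frac{3}{2}}\right)^{2} = \left(-20 + 2 \sqrt{2} \left(\frac{7}{6}\right)^{\frac{3}{2}}\right)^{2} = \left(-20 + 2 \sqrt{2} \frac{7 \sqrt{42}}{36}\right)^{2} = \left(-20 + \frac{7 \sqrt{21}}{9}\right)^{2}$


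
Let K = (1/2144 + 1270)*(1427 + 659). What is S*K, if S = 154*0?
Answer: 0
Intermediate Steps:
S = 0
K = 2839964883/1072 (K = (1/2144 + 1270)*2086 = (2722881/2144)*2086 = 2839964883/1072 ≈ 2.6492e+6)
S*K = 0*(2839964883/1072) = 0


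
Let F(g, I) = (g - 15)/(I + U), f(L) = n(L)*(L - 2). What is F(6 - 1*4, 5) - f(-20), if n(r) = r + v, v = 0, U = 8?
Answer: -441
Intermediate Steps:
n(r) = r (n(r) = r + 0 = r)
f(L) = L*(-2 + L) (f(L) = L*(L - 2) = L*(-2 + L))
F(g, I) = (-15 + g)/(8 + I) (F(g, I) = (g - 15)/(I + 8) = (-15 + g)/(8 + I))
F(6 - 1*4, 5) - f(-20) = (-15 + (6 - 1*4))/(8 + 5) - (-20)*(-2 - 20) = (-15 + (6 - 4))/13 - (-20)*(-22) = (-15 + 2)/13 - 1*440 = (1/13)*(-13) - 440 = -1 - 440 = -441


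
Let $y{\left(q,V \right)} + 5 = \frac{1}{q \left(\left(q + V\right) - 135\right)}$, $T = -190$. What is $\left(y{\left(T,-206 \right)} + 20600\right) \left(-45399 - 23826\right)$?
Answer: $- \frac{9589183377865}{6726} \approx -1.4257 \cdot 10^{9}$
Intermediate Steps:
$y{\left(q,V \right)} = -5 + \frac{1}{q \left(-135 + V + q\right)}$ ($y{\left(q,V \right)} = -5 + \frac{1}{q \left(\left(q + V\right) - 135\right)} = -5 + \frac{1}{q \left(\left(V + q\right) - 135\right)} = -5 + \frac{1}{q \left(-135 + V + q\right)}$)
$\left(y{\left(T,-206 \right)} + 20600\right) \left(-45399 - 23826\right) = \left(\frac{1 - 5 \left(-190\right)^{2} + 675 \left(-190\right) - \left(-1030\right) \left(-190\right)}{\left(-190\right) \left(-135 - 206 - 190\right)} + 20600\right) \left(-45399 - 23826\right) = \left(- \frac{1 - 180500 - 128250 - 195700}{190 \left(-531\right)} + 20600\right) \left(-69225\right) = \left(\left(- \frac{1}{190}\right) \left(- \frac{1}{531}\right) \left(1 - 180500 - 128250 - 195700\right) + 20600\right) \left(-69225\right) = \left(\left(- \frac{1}{190}\right) \left(- \frac{1}{531}\right) \left(-504449\right) + 20600\right) \left(-69225\right) = \left(- \frac{504449}{100890} + 20600\right) \left(-69225\right) = \frac{2077829551}{100890} \left(-69225\right) = - \frac{9589183377865}{6726}$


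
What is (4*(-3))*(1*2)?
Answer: -24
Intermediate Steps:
(4*(-3))*(1*2) = -12*2 = -24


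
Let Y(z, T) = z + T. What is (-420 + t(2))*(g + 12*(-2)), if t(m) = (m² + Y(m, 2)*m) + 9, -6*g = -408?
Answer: -17556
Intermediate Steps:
Y(z, T) = T + z
g = 68 (g = -⅙*(-408) = 68)
t(m) = 9 + m² + m*(2 + m) (t(m) = (m² + (2 + m)*m) + 9 = (m² + m*(2 + m)) + 9 = 9 + m² + m*(2 + m))
(-420 + t(2))*(g + 12*(-2)) = (-420 + (9 + 2² + 2*(2 + 2)))*(68 + 12*(-2)) = (-420 + (9 + 4 + 2*4))*(68 - 24) = (-420 + (9 + 4 + 8))*44 = (-420 + 21)*44 = -399*44 = -17556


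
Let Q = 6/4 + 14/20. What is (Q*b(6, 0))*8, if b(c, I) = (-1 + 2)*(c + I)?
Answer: 528/5 ≈ 105.60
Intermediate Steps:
b(c, I) = I + c (b(c, I) = 1*(I + c) = I + c)
Q = 11/5 (Q = 6*(¼) + 14*(1/20) = 3/2 + 7/10 = 11/5 ≈ 2.2000)
(Q*b(6, 0))*8 = (11*(0 + 6)/5)*8 = ((11/5)*6)*8 = (66/5)*8 = 528/5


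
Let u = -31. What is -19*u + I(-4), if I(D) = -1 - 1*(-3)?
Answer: 591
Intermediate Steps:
I(D) = 2 (I(D) = -1 + 3 = 2)
-19*u + I(-4) = -19*(-31) + 2 = 589 + 2 = 591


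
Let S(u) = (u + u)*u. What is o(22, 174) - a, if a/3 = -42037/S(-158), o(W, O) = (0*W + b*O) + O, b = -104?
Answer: -894683505/49928 ≈ -17919.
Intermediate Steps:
S(u) = 2*u² (S(u) = (2*u)*u = 2*u²)
o(W, O) = -103*O (o(W, O) = (0*W - 104*O) + O = (0 - 104*O) + O = -104*O + O = -103*O)
a = -126111/49928 (a = 3*(-42037/(2*(-158)²)) = 3*(-42037/(2*24964)) = 3*(-42037/49928) = -126111/49928 ≈ -2.5259)
o(22, 174) - a = -103*174 - 1*(-126111/49928) = -17922 + 126111/49928 = -894683505/49928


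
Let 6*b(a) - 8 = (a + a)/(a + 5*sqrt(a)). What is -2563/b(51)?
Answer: -238359/175 - 7689*sqrt(51)/175 ≈ -1675.8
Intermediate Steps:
b(a) = 4/3 + a/(3*(a + 5*sqrt(a))) (b(a) = 4/3 + ((a + a)/(a + 5*sqrt(a)))/6 = 4/3 + ((2*a)/(a + 5*sqrt(a)))/6 = 4/3 + (2*a/(a + 5*sqrt(a)))/6 = 4/3 + a/(3*(a + 5*sqrt(a))))
-2563/b(51) = -2563*3*(51 + 5*sqrt(51))/(5*(51 + 4*sqrt(51))) = -7689*(51 + 5*sqrt(51))/(5*(51 + 4*sqrt(51)))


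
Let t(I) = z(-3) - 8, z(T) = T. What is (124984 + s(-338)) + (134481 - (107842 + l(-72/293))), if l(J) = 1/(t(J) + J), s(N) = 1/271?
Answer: 135391082433/892945 ≈ 1.5162e+5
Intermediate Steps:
s(N) = 1/271
t(I) = -11 (t(I) = -3 - 8 = -11)
l(J) = 1/(-11 + J)
(124984 + s(-338)) + (134481 - (107842 + l(-72/293))) = (124984 + 1/271) + (134481 - (107842 + 1/(-11 - 72/293))) = 33870665/271 + (134481 - (107842 + 1/(-11 - 72*1/293))) = 33870665/271 + (134481 - (107842 + 1/(-11 - 72/293))) = 33870665/271 + (134481 - (107842 + 1/(-3295/293))) = 33870665/271 + (134481 - (107842 - 293/3295)) = 33870665/271 + (134481 - 1*355339097/3295) = 33870665/271 + (134481 - 355339097/3295) = 33870665/271 + 87775798/3295 = 135391082433/892945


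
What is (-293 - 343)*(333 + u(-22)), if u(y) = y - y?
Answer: -211788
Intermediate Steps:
u(y) = 0
(-293 - 343)*(333 + u(-22)) = (-293 - 343)*(333 + 0) = -636*333 = -211788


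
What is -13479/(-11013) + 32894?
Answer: 120758367/3671 ≈ 32895.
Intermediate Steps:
-13479/(-11013) + 32894 = -13479*(-1/11013) + 32894 = 4493/3671 + 32894 = 120758367/3671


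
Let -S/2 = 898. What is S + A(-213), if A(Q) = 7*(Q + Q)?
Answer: -4778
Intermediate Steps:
A(Q) = 14*Q (A(Q) = 7*(2*Q) = 14*Q)
S = -1796 (S = -2*898 = -1796)
S + A(-213) = -1796 + 14*(-213) = -1796 - 2982 = -4778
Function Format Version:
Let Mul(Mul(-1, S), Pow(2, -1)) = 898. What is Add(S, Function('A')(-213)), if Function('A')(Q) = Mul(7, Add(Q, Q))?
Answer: -4778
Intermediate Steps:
Function('A')(Q) = Mul(14, Q) (Function('A')(Q) = Mul(7, Mul(2, Q)) = Mul(14, Q))
S = -1796 (S = Mul(-2, 898) = -1796)
Add(S, Function('A')(-213)) = Add(-1796, Mul(14, -213)) = Add(-1796, -2982) = -4778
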